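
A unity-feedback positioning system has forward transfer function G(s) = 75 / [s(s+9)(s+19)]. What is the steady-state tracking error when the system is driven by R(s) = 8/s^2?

System type = 1 (one pole at s=0).
K_v = lim_{s→0} s·G(s) = 75 / (9·19) = 25/57.
e_ss = 8/K_v = 8/(25/57) = 18.24.

18.24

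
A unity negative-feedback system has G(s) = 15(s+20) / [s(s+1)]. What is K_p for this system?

K_p = lim_{s→0} G(s); with 1 pole at the origin the limit diverges, so K_p = ∞.

infinity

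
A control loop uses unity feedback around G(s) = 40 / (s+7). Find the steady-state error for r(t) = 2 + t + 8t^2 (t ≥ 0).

System type = 0 (no poles at s=0). Treating each term separately:
  • 2: e_ss = 2/(1+K_p) with K_p=40/7 → 14/47.
  • t: a type-0 system cannot track it, e_ss → ∞.
  • 8t^2: a type-0 system cannot track it, e_ss → ∞.
The unbounded component dominates.

infinity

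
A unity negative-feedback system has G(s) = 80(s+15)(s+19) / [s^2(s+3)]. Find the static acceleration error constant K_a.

7600

System type = 2 (two poles at s=0).
K_a = lim_{s→0} s^2·G(s) = 80·15·19 / (3) = 7600.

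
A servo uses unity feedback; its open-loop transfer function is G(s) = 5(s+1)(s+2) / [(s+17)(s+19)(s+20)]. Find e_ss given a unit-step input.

System type = 0 (no poles at s=0).
K_p = lim_{s→0} G(s) = 5·1·2 / (17·19·20) = 1/646.
e_ss = 1/(1 + K_p) = 1/(647/646) = 646/647.

646/647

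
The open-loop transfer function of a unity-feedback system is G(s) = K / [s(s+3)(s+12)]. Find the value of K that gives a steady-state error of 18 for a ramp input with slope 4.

8

System type = 1 (one pole at s=0).
K_v = lim_{s→0} s·G(s) = K / (3·12) = (1/36)·K.
e_ss = 4/K_v = 18 ⇒ K_v = 2/9 ⇒ K = (2/9)/(1/36) = 8.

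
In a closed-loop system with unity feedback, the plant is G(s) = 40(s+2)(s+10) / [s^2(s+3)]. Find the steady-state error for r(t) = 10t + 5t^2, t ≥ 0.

0.0375

System type = 2 (two poles at s=0). Treating each term separately:
  • 10t: tracked with zero error.
  • 5t^2: e_ss = 10/K_a with K_a=800/3 → 0.0375.
Total e_ss = 0.0375.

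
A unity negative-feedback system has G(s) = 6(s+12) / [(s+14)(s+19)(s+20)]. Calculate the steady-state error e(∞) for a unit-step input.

The open loop has no poles at the origin → type 0 system.
K_p = lim_{s→0} G(s) = 6·12 / (14·19·20) = 9/665.
e_ss = 1/(1 + K_p) = 1/(674/665) = 665/674.

665/674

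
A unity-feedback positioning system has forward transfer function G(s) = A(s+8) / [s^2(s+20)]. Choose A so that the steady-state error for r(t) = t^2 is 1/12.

Two free integrators in G(s): this is a type 2 system.
K_a = lim_{s→0} s^2·G(s) = A·8 / (20) = 0.4·A.
e_ss = 2/K_a = 1/12 ⇒ K_a = 24 ⇒ A = 24/0.4 = 60.

60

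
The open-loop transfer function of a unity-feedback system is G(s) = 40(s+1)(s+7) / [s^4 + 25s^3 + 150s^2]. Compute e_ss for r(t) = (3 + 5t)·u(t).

Lowest-order denominator term is 150s^2, so the open loop has 2 poles at the origin → type 2 system. By superposition:
  • 3: tracked with zero error.
  • 5t: tracked with zero error.
Total e_ss = 0.

0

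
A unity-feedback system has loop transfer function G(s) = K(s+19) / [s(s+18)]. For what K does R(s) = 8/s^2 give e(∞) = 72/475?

50

System type = 1 (one pole at s=0).
K_v = lim_{s→0} s·G(s) = K·19 / (18) = (19/18)·K.
e_ss = 8/K_v = 72/475 ⇒ K_v = 475/9 ⇒ K = (475/9)/(19/18) = 50.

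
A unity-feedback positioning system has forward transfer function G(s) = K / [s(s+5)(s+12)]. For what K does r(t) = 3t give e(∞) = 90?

G(s) has one factor of s in the denominator, so the system is type 1.
K_v = lim_{s→0} s·G(s) = K / (5·12) = (1/60)·K.
e_ss = 3/K_v = 90 ⇒ K_v = 1/30 ⇒ K = (1/30)/(1/60) = 2.

2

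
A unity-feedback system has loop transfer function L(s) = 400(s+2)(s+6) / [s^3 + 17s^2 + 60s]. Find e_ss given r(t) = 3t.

0.0375

The denominator has no term below 60s — 1 pole at s=0, type 1.
K_v = lim_{s→0} s·L(s) = 400·2·6 / 60 = 80.
e_ss = 3/K_v = 3/80 = 0.0375.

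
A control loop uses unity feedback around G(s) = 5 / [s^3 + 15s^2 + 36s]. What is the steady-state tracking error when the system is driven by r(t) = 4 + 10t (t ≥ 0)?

72

The denominator has no term below 36s — 1 pole at s=0, type 1. Treating each term separately:
  • 4: tracked with zero error.
  • 10t: e_ss = 10/K_v with K_v=5/36 → 72.
Total e_ss = 72.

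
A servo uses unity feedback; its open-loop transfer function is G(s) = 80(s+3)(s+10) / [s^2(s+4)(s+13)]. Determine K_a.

600/13

The open loop has two poles at the origin → type 2 system.
K_a = lim_{s→0} s^2·G(s) = 80·3·10 / (4·13) = 600/13.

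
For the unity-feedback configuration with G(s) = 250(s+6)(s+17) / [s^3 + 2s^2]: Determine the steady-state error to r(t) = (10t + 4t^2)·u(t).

4/6375

The denominator has no term below 2s^2 — 2 poles at s=0, type 2. By superposition:
  • 10t: tracked with zero error.
  • 4t^2: e_ss = 8/K_a with K_a=12750 → 4/6375.
Total e_ss = 4/6375.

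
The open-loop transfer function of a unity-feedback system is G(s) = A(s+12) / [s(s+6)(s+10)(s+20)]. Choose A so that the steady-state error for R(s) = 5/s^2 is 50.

System type = 1 (one pole at s=0).
K_v = lim_{s→0} s·G(s) = A·12 / (6·10·20) = 0.01·A.
e_ss = 5/K_v = 50 ⇒ K_v = 0.1 ⇒ A = 0.1/0.01 = 10.

10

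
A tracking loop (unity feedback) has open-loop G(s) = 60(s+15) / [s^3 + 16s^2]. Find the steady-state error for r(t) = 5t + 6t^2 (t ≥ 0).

16/75

The denominator has no term below 16s^2 — 2 poles at s=0, type 2. By superposition:
  • 5t: tracked with zero error.
  • 6t^2: e_ss = 12/K_a with K_a=56.25 → 16/75.
Total e_ss = 16/75.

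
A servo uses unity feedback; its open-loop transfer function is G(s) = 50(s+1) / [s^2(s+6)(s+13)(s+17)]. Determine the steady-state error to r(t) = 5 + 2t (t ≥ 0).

Two free integrators in G(s): this is a type 2 system. Taking each input component in turn:
  • 5: tracked with zero error.
  • 2t: tracked with zero error.
Total e_ss = 0.

0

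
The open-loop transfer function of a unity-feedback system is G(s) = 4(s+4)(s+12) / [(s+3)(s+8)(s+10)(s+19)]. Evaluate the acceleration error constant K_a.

G(s) has no factors of s in the denominator, so the system is type 0.
K_a = lim_{s→0} s^2·G(s) = 0 (the extra factor of s kills the finite limit).

0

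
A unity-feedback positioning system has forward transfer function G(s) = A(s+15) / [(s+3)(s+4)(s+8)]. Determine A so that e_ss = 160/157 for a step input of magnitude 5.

No free integrators in G(s): this is a type 0 system.
K_p = lim_{s→0} G(s) = A·15 / (3·4·8) = (5/32)·A.
e_ss = 5/(1 + K_p) = 160/157 ⇒ 1 + (5/32)·A = 157/32 ⇒ A = 25.

25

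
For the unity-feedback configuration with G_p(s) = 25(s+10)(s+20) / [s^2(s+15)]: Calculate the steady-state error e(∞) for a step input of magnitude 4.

0

G_p(s) has two factors of s in the denominator, so the system is type 2.
K_p = ∞ for a type-2 system; e_ss to a step is zero.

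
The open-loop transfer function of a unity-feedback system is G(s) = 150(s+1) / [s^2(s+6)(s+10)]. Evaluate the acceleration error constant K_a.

2.5

System type = 2 (two poles at s=0).
K_a = lim_{s→0} s^2·G(s) = 150·1 / (6·10) = 2.5.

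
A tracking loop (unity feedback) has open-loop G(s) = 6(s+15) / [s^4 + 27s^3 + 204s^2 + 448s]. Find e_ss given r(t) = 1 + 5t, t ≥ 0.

224/9

The denominator has no term below 448s — 1 pole at s=0, type 1. Taking each input component in turn:
  • 1: tracked with zero error.
  • 5t: e_ss = 5/K_v with K_v=45/224 → 224/9.
Total e_ss = 224/9.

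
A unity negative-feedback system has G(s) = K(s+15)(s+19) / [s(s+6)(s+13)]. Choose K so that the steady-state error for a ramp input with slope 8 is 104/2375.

50

G(s) has one factor of s in the denominator, so the system is type 1.
K_v = lim_{s→0} s·G(s) = K·15·19 / (6·13) = (95/26)·K.
e_ss = 8/K_v = 104/2375 ⇒ K_v = 2375/13 ⇒ K = (2375/13)/(95/26) = 50.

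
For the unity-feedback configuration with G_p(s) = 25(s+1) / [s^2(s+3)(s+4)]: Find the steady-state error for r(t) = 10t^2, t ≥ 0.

9.6

G_p(s) has two factors of s in the denominator, so the system is type 2.
K_a = lim_{s→0} s^2·G_p(s) = 25·1 / (3·4) = 25/12.
r(t) = 10t^2 gives R(s) = 20/s^3.
e_ss = 20/K_a = 20/(25/12) = 9.6.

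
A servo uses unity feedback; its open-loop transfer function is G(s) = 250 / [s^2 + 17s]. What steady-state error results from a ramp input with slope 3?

The denominator has no term below 17s — 1 pole at s=0, type 1.
K_v = lim_{s→0} s·G(s) = 250 / 17 = 250/17.
e_ss = 3/K_v = 3/(250/17) = 0.204.

0.204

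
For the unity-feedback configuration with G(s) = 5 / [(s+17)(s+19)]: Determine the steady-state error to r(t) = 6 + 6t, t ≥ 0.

infinity

G(s) has no factors of s in the denominator, so the system is type 0. By superposition:
  • 6: e_ss = 6/(1+K_p) with K_p=5/323 → 969/164.
  • 6t: a type-0 system cannot track it, e_ss → ∞.
The unbounded component dominates.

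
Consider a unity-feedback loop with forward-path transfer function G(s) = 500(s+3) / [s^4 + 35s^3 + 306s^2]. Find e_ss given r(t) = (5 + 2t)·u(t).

0

Factoring s^2 from the denominator leaves a polynomial with constant term 306, so the system is type 2. Taking each input component in turn:
  • 5: tracked with zero error.
  • 2t: tracked with zero error.
Total e_ss = 0.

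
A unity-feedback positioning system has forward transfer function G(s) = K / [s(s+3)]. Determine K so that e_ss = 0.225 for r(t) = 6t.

G(s) has one factor of s in the denominator, so the system is type 1.
K_v = lim_{s→0} s·G(s) = K / (3) = (1/3)·K.
e_ss = 6/K_v = 0.225 ⇒ K_v = 80/3 ⇒ K = (80/3)/(1/3) = 80.

80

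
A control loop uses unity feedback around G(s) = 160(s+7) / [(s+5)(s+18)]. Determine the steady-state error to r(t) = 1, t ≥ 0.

G(s) has no factors of s in the denominator, so the system is type 0.
K_p = lim_{s→0} G(s) = 160·7 / (5·18) = 112/9.
e_ss = 1/(1 + K_p) = 1/(121/9) = 9/121.

9/121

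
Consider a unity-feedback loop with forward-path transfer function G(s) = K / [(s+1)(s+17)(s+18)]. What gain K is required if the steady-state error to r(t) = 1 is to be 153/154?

System type = 0 (no poles at s=0).
K_p = lim_{s→0} G(s) = K / (1·17·18) = (1/306)·K.
e_ss = 1/(1 + K_p) = 153/154 ⇒ 1 + (1/306)·K = 154/153 ⇒ K = 2.

2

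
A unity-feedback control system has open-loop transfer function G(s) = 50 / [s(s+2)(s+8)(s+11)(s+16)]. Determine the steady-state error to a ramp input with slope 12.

675.84

G(s) has one factor of s in the denominator, so the system is type 1.
K_v = lim_{s→0} s·G(s) = 50 / (2·8·11·16) = 25/1408.
e_ss = 12/K_v = 12/(25/1408) = 675.84.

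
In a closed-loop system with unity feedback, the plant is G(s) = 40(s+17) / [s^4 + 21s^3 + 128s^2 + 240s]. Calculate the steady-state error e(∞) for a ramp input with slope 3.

18/17

Lowest-order denominator term is 240s, so the open loop has 1 pole at the origin → type 1 system.
K_v = lim_{s→0} s·G(s) = 40·17 / 240 = 17/6.
e_ss = 3/K_v = 3/(17/6) = 18/17.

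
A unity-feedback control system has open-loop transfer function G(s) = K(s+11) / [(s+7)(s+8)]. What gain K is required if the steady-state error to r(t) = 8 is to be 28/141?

G(s) has no factors of s in the denominator, so the system is type 0.
K_p = lim_{s→0} G(s) = K·11 / (7·8) = (11/56)·K.
e_ss = 8/(1 + K_p) = 28/141 ⇒ 1 + (11/56)·K = 282/7 ⇒ K = 200.

200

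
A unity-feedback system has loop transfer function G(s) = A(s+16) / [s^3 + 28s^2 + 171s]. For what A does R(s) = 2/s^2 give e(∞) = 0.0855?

250

The denominator has no term below 171s — 1 pole at s=0, type 1.
K_v = lim_{s→0} s·G(s) = A·16 / 171 = (16/171)·A.
e_ss = 2/K_v = 0.0855 ⇒ K_v = 4000/171 ⇒ A = (4000/171)/(16/171) = 250.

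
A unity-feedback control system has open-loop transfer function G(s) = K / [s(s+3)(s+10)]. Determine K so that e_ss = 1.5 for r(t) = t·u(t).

One free integrator in G(s): this is a type 1 system.
K_v = lim_{s→0} s·G(s) = K / (3·10) = (1/30)·K.
e_ss = 1/K_v = 1.5 ⇒ K_v = 2/3 ⇒ K = (2/3)/(1/30) = 20.

20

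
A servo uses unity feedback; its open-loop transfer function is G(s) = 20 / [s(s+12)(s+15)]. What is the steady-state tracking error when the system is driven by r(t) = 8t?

72

One free integrator in G(s): this is a type 1 system.
K_v = lim_{s→0} s·G(s) = 20 / (12·15) = 1/9.
e_ss = 8/K_v = 8/(1/9) = 72.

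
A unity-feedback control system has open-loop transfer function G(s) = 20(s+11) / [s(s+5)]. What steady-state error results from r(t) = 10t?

System type = 1 (one pole at s=0).
K_v = lim_{s→0} s·G(s) = 20·11 / (5) = 44.
e_ss = 10/K_v = 10/44 = 5/22.

5/22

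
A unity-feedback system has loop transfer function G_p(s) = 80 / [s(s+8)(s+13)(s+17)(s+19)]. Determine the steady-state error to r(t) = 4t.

1679.6

The open loop has one pole at the origin → type 1 system.
K_v = lim_{s→0} s·G_p(s) = 80 / (8·13·17·19) = 10/4199.
e_ss = 4/K_v = 4/(10/4199) = 1679.6.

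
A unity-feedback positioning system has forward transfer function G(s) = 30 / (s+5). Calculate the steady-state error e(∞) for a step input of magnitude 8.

System type = 0 (no poles at s=0).
K_p = lim_{s→0} G(s) = 30 / (5) = 6.
e_ss = 8/(1 + K_p) = 8/7.

8/7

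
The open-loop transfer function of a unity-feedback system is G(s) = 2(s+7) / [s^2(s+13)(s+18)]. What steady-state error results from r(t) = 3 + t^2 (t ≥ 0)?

System type = 2 (two poles at s=0). By superposition:
  • 3: tracked with zero error.
  • t^2: e_ss = 2/K_a with K_a=7/117 → 234/7.
Total e_ss = 234/7.

234/7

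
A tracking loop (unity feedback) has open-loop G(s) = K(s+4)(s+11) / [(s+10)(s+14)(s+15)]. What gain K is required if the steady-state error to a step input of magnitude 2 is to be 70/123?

120

G(s) has no factors of s in the denominator, so the system is type 0.
K_p = lim_{s→0} G(s) = K·4·11 / (10·14·15) = (11/525)·K.
e_ss = 2/(1 + K_p) = 70/123 ⇒ 1 + (11/525)·K = 123/35 ⇒ K = 120.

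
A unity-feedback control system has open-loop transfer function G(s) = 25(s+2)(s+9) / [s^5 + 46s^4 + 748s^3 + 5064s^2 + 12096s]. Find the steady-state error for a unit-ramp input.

26.88

Lowest-order denominator term is 12096s, so the open loop has 1 pole at the origin → type 1 system.
K_v = lim_{s→0} s·G(s) = 25·2·9 / 12096 = 25/672.
e_ss = 1/K_v = 1/(25/672) = 26.88.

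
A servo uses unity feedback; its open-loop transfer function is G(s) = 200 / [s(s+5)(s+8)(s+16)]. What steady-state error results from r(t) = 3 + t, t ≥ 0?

3.2

The open loop has one pole at the origin → type 1 system. Taking each input component in turn:
  • 3: tracked with zero error.
  • t: e_ss = 1/K_v with K_v=0.3125 → 3.2.
Total e_ss = 3.2.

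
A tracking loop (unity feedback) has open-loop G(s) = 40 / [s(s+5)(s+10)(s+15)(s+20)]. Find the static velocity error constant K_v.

1/375

One free integrator in G(s): this is a type 1 system.
K_v = lim_{s→0} s·G(s) = 40 / (5·10·15·20) = 1/375.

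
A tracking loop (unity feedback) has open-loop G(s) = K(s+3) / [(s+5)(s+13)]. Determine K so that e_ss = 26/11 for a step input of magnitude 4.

15

The open loop has no poles at the origin → type 0 system.
K_p = lim_{s→0} G(s) = K·3 / (5·13) = (3/65)·K.
e_ss = 4/(1 + K_p) = 26/11 ⇒ 1 + (3/65)·K = 22/13 ⇒ K = 15.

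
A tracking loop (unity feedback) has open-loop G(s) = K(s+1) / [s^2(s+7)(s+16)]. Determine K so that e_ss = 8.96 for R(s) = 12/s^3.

Two free integrators in G(s): this is a type 2 system.
K_a = lim_{s→0} s^2·G(s) = K·1 / (7·16) = (1/112)·K.
e_ss = 12/K_a = 8.96 ⇒ K_a = 75/56 ⇒ K = (75/56)/(1/112) = 150.

150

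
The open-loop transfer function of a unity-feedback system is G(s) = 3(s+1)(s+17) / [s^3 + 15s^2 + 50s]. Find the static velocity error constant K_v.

1.02

Factoring s from the denominator leaves a polynomial with constant term 50, so the system is type 1.
K_v = lim_{s→0} s·G(s) = 3·1·17 / 50 = 1.02.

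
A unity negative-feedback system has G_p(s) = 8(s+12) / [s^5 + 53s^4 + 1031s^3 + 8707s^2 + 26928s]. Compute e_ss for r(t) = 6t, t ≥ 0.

Lowest-order denominator term is 26928s, so the open loop has 1 pole at the origin → type 1 system.
K_v = lim_{s→0} s·G_p(s) = 8·12 / 26928 = 2/561.
e_ss = 6/K_v = 6/(2/561) = 1683.

1683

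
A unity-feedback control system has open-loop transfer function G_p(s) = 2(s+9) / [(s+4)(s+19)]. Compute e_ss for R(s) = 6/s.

System type = 0 (no poles at s=0).
K_p = lim_{s→0} G_p(s) = 2·9 / (4·19) = 9/38.
e_ss = 6/(1 + K_p) = 6/(47/38) = 228/47.

228/47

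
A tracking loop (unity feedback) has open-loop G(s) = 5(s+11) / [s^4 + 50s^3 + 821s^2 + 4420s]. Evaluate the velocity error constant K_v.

11/884

The denominator has no term below 4420s — 1 pole at s=0, type 1.
K_v = lim_{s→0} s·G(s) = 5·11 / 4420 = 11/884.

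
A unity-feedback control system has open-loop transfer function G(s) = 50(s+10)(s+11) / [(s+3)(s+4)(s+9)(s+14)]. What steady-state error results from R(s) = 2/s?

The open loop has no poles at the origin → type 0 system.
K_p = lim_{s→0} G(s) = 50·10·11 / (3·4·9·14) = 1375/378.
e_ss = 2/(1 + K_p) = 2/(1753/378) = 756/1753.

756/1753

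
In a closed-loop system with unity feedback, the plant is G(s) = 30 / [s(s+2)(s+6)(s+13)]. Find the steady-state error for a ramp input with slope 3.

G(s) has one factor of s in the denominator, so the system is type 1.
K_v = lim_{s→0} s·G(s) = 30 / (2·6·13) = 5/26.
e_ss = 3/K_v = 3/(5/26) = 15.6.

15.6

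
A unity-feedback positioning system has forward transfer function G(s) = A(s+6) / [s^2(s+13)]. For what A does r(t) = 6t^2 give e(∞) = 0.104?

250

The open loop has two poles at the origin → type 2 system.
K_a = lim_{s→0} s^2·G(s) = A·6 / (13) = (6/13)·A.
e_ss = 12/K_a = 0.104 ⇒ K_a = 1500/13 ⇒ A = (1500/13)/(6/13) = 250.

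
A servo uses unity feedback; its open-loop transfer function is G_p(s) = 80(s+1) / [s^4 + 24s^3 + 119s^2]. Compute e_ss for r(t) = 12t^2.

Lowest-order denominator term is 119s^2, so the open loop has 2 poles at the origin → type 2 system.
K_a = lim_{s→0} s^2·G_p(s) = 80·1 / 119 = 80/119.
r(t) = 12t^2 gives R(s) = 24/s^3.
e_ss = 24/K_a = 24/(80/119) = 35.7.

35.7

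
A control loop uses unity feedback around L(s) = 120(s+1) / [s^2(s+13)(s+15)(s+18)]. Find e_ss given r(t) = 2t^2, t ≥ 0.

The open loop has two poles at the origin → type 2 system.
K_a = lim_{s→0} s^2·L(s) = 120·1 / (13·15·18) = 4/117.
r(t) = 2t^2 gives R(s) = 4/s^3.
e_ss = 4/K_a = 4/(4/117) = 117.

117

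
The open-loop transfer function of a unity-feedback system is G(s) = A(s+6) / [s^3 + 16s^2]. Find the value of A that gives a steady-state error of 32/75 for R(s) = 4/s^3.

25

Factoring s^2 from the denominator leaves a polynomial with constant term 16, so the system is type 2.
K_a = lim_{s→0} s^2·G(s) = A·6 / 16 = 0.375·A.
e_ss = 4/K_a = 32/75 ⇒ K_a = 9.375 ⇒ A = 9.375/0.375 = 25.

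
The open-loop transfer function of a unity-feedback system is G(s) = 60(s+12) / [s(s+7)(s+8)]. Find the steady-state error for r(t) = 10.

0

The open loop has one pole at the origin → type 1 system.
K_p = ∞ for a type-1 system; e_ss to a step is zero.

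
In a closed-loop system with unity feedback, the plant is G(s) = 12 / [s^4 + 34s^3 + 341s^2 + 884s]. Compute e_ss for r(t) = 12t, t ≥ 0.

Factoring s from the denominator leaves a polynomial with constant term 884, so the system is type 1.
K_v = lim_{s→0} s·G(s) = 12 / 884 = 3/221.
e_ss = 12/K_v = 12/(3/221) = 884.

884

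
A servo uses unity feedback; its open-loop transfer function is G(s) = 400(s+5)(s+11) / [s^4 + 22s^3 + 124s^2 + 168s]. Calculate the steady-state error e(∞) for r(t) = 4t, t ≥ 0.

Factoring s from the denominator leaves a polynomial with constant term 168, so the system is type 1.
K_v = lim_{s→0} s·G(s) = 400·5·11 / 168 = 2750/21.
e_ss = 4/K_v = 4/(2750/21) = 42/1375.

42/1375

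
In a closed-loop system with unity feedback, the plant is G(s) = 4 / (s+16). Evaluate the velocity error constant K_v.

The open loop has no poles at the origin → type 0 system.
K_v = lim_{s→0} s·G(s) = 0 (the extra factor of s kills the finite limit).

0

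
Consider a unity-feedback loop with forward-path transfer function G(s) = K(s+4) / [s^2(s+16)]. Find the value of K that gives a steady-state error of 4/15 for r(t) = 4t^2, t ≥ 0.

120

Two free integrators in G(s): this is a type 2 system.
K_a = lim_{s→0} s^2·G(s) = K·4 / (16) = 0.25·K.
e_ss = 8/K_a = 4/15 ⇒ K_a = 30 ⇒ K = 30/0.25 = 120.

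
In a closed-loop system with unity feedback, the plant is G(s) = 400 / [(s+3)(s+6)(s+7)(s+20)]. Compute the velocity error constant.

System type = 0 (no poles at s=0).
K_v = lim_{s→0} s·G(s) = 0 (the extra factor of s kills the finite limit).

0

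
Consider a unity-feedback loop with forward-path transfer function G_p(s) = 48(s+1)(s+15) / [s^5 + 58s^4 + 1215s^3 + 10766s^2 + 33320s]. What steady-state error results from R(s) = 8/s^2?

3332/9

Lowest-order denominator term is 33320s, so the open loop has 1 pole at the origin → type 1 system.
K_v = lim_{s→0} s·G_p(s) = 48·1·15 / 33320 = 18/833.
e_ss = 8/K_v = 8/(18/833) = 3332/9.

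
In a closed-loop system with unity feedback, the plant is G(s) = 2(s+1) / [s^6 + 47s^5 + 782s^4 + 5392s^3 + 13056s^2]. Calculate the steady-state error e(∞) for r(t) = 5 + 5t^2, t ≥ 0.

The denominator has no term below 13056s^2 — 2 poles at s=0, type 2. Treating each term separately:
  • 5: tracked with zero error.
  • 5t^2: e_ss = 10/K_a with K_a=1/6528 → 65280.
Total e_ss = 65280.

65280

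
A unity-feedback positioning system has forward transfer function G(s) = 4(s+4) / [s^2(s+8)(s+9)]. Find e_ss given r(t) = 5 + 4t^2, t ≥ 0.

36

The open loop has two poles at the origin → type 2 system. Treating each term separately:
  • 5: tracked with zero error.
  • 4t^2: e_ss = 8/K_a with K_a=2/9 → 36.
Total e_ss = 36.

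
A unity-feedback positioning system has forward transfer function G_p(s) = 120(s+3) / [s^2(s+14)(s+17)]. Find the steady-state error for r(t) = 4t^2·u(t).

Two free integrators in G_p(s): this is a type 2 system.
K_a = lim_{s→0} s^2·G_p(s) = 120·3 / (14·17) = 180/119.
r(t) = 4t^2 gives R(s) = 8/s^3.
e_ss = 8/K_a = 8/(180/119) = 238/45.

238/45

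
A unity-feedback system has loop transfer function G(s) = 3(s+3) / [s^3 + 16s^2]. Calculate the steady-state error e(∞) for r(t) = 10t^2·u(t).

320/9

The denominator has no term below 16s^2 — 2 poles at s=0, type 2.
K_a = lim_{s→0} s^2·G(s) = 3·3 / 16 = 0.5625.
r(t) = 10t^2 gives R(s) = 20/s^3.
e_ss = 20/K_a = 20/0.5625 = 320/9.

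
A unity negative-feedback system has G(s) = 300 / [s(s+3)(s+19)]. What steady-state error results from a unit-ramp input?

G(s) has one factor of s in the denominator, so the system is type 1.
K_v = lim_{s→0} s·G(s) = 300 / (3·19) = 100/19.
e_ss = 1/K_v = 1/(100/19) = 0.19.

0.19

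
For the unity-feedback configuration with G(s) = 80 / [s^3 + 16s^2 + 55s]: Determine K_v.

16/11

Lowest-order denominator term is 55s, so the open loop has 1 pole at the origin → type 1 system.
K_v = lim_{s→0} s·G(s) = 80 / 55 = 16/11.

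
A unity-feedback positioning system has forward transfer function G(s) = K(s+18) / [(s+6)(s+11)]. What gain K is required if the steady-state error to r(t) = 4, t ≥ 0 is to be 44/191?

System type = 0 (no poles at s=0).
K_p = lim_{s→0} G(s) = K·18 / (6·11) = (3/11)·K.
e_ss = 4/(1 + K_p) = 44/191 ⇒ 1 + (3/11)·K = 191/11 ⇒ K = 60.

60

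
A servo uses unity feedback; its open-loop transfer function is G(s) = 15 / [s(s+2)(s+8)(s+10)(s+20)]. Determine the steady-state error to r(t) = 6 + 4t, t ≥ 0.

2560/3

System type = 1 (one pole at s=0). Treating each term separately:
  • 6: tracked with zero error.
  • 4t: e_ss = 4/K_v with K_v=3/640 → 2560/3.
Total e_ss = 2560/3.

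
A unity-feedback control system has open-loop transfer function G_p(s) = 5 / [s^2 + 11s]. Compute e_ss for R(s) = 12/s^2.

26.4

The denominator has no term below 11s — 1 pole at s=0, type 1.
K_v = lim_{s→0} s·G_p(s) = 5 / 11 = 5/11.
e_ss = 12/K_v = 12/(5/11) = 26.4.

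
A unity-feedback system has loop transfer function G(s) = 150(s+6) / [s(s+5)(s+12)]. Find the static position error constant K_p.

infinity

K_p = lim_{s→0} G(s); with 1 pole at the origin the limit diverges, so K_p = ∞.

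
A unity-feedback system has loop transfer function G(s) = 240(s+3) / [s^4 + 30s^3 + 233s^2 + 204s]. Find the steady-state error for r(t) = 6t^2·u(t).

Lowest-order denominator term is 204s, so the open loop has 1 pole at the origin → type 1 system.
For a type-1 system K_a = 0, so e_ss to a parabolic input is unbounded.

infinity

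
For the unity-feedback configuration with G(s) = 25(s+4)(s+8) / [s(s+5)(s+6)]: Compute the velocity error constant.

80/3

The open loop has one pole at the origin → type 1 system.
K_v = lim_{s→0} s·G(s) = 25·4·8 / (5·6) = 80/3.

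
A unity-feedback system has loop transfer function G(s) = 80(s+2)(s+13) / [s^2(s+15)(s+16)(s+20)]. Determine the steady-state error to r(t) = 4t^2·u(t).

240/13

The open loop has two poles at the origin → type 2 system.
K_a = lim_{s→0} s^2·G(s) = 80·2·13 / (15·16·20) = 13/30.
r(t) = 4t^2 gives R(s) = 8/s^3.
e_ss = 8/K_a = 8/(13/30) = 240/13.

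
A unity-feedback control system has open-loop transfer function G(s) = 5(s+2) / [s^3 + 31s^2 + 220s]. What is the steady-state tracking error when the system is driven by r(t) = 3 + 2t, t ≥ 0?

44

The denominator has no term below 220s — 1 pole at s=0, type 1. Taking each input component in turn:
  • 3: tracked with zero error.
  • 2t: e_ss = 2/K_v with K_v=1/22 → 44.
Total e_ss = 44.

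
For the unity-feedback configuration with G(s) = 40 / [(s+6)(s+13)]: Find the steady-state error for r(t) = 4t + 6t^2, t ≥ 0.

No free integrators in G(s): this is a type 0 system. Treating each term separately:
  • 4t: a type-0 system cannot track it, e_ss → ∞.
  • 6t^2: a type-0 system cannot track it, e_ss → ∞.
The unbounded component dominates.

infinity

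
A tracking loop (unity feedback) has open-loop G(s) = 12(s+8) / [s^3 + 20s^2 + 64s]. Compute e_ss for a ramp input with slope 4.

Factoring s from the denominator leaves a polynomial with constant term 64, so the system is type 1.
K_v = lim_{s→0} s·G(s) = 12·8 / 64 = 1.5.
e_ss = 4/K_v = 4/1.5 = 8/3.

8/3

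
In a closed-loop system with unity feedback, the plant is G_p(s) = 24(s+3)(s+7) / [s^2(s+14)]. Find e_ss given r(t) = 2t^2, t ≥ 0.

The open loop has two poles at the origin → type 2 system.
K_a = lim_{s→0} s^2·G_p(s) = 24·3·7 / (14) = 36.
r(t) = 2t^2 gives R(s) = 4/s^3.
e_ss = 4/K_a = 4/36 = 1/9.

1/9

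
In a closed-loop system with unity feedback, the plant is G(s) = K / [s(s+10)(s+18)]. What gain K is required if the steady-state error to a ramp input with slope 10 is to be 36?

50

One free integrator in G(s): this is a type 1 system.
K_v = lim_{s→0} s·G(s) = K / (10·18) = (1/180)·K.
e_ss = 10/K_v = 36 ⇒ K_v = 5/18 ⇒ K = (5/18)/(1/180) = 50.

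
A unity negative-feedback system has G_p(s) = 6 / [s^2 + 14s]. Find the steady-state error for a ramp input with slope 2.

The denominator has no term below 14s — 1 pole at s=0, type 1.
K_v = lim_{s→0} s·G_p(s) = 6 / 14 = 3/7.
e_ss = 2/K_v = 2/(3/7) = 14/3.

14/3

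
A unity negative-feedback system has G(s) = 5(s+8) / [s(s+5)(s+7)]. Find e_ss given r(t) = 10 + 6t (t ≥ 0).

5.25

G(s) has one factor of s in the denominator, so the system is type 1. Taking each input component in turn:
  • 10: tracked with zero error.
  • 6t: e_ss = 6/K_v with K_v=8/7 → 5.25.
Total e_ss = 5.25.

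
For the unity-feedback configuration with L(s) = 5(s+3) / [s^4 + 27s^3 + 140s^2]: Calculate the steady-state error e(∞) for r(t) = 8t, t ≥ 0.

0

Factoring s^2 from the denominator leaves a polynomial with constant term 140, so the system is type 2.
K_v = ∞ for a type-2 system; e_ss to a ramp is zero.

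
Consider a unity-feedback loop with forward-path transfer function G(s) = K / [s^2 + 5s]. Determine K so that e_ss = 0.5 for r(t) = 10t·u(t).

Factoring s from the denominator leaves a polynomial with constant term 5, so the system is type 1.
K_v = lim_{s→0} s·G(s) = K / 5 = 0.2·K.
e_ss = 10/K_v = 0.5 ⇒ K_v = 20 ⇒ K = 20/0.2 = 100.

100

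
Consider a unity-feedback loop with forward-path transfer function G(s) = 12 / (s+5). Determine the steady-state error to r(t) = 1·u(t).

5/17

G(s) has no factors of s in the denominator, so the system is type 0.
K_p = lim_{s→0} G(s) = 12 / (5) = 2.4.
e_ss = 1/(1 + K_p) = 1/3.4 = 5/17.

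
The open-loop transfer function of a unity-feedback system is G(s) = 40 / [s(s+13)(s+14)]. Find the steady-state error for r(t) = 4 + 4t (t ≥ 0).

G(s) has one factor of s in the denominator, so the system is type 1. Taking each input component in turn:
  • 4: tracked with zero error.
  • 4t: e_ss = 4/K_v with K_v=20/91 → 18.2.
Total e_ss = 18.2.

18.2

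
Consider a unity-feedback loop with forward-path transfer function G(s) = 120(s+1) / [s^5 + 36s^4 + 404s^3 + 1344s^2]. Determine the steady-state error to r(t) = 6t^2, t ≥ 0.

134.4

Lowest-order denominator term is 1344s^2, so the open loop has 2 poles at the origin → type 2 system.
K_a = lim_{s→0} s^2·G(s) = 120·1 / 1344 = 5/56.
r(t) = 6t^2 gives R(s) = 12/s^3.
e_ss = 12/K_a = 12/(5/56) = 134.4.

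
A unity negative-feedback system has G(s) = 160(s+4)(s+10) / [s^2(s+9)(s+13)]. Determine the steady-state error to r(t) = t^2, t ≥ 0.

117/3200

System type = 2 (two poles at s=0).
K_a = lim_{s→0} s^2·G(s) = 160·4·10 / (9·13) = 6400/117.
r(t) = t^2 gives R(s) = 2/s^3.
e_ss = 2/K_a = 2/(6400/117) = 117/3200.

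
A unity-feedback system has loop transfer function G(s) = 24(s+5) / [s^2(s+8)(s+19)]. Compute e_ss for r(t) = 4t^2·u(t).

G(s) has two factors of s in the denominator, so the system is type 2.
K_a = lim_{s→0} s^2·G(s) = 24·5 / (8·19) = 15/19.
r(t) = 4t^2 gives R(s) = 8/s^3.
e_ss = 8/K_a = 8/(15/19) = 152/15.

152/15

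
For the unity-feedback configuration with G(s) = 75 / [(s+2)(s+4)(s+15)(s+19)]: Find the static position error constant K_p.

5/152

System type = 0 (no poles at s=0).
K_p = lim_{s→0} G(s) = 75 / (2·4·15·19) = 5/152.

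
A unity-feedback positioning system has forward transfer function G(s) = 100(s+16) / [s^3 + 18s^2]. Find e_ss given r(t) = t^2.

0.0225

Lowest-order denominator term is 18s^2, so the open loop has 2 poles at the origin → type 2 system.
K_a = lim_{s→0} s^2·G(s) = 100·16 / 18 = 800/9.
r(t) = t^2 gives R(s) = 2/s^3.
e_ss = 2/K_a = 2/(800/9) = 0.0225.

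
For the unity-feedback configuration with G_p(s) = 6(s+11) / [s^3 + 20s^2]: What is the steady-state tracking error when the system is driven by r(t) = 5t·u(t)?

0

Factoring s^2 from the denominator leaves a polynomial with constant term 20, so the system is type 2.
A type-2 system has K_v = ∞, so it tracks a ramp input with zero steady-state error.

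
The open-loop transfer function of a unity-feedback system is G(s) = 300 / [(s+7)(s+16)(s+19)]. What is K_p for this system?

G(s) has no factors of s in the denominator, so the system is type 0.
K_p = lim_{s→0} G(s) = 300 / (7·16·19) = 75/532.

75/532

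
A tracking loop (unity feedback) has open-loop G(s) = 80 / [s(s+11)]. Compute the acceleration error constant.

0

G(s) has one factor of s in the denominator, so the system is type 1.
K_a = lim_{s→0} s^2·G(s) = 0 (the extra factor of s kills the finite limit).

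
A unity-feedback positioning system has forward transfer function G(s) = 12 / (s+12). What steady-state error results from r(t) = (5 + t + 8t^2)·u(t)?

infinity

The open loop has no poles at the origin → type 0 system. Treating each term separately:
  • 5: e_ss = 5/(1+K_p) with K_p=1 → 2.5.
  • t: a type-0 system cannot track it, e_ss → ∞.
  • 8t^2: a type-0 system cannot track it, e_ss → ∞.
The unbounded component dominates.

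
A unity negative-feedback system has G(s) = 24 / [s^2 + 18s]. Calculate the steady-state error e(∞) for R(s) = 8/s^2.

Factoring s from the denominator leaves a polynomial with constant term 18, so the system is type 1.
K_v = lim_{s→0} s·G(s) = 24 / 18 = 4/3.
e_ss = 8/K_v = 8/(4/3) = 6.

6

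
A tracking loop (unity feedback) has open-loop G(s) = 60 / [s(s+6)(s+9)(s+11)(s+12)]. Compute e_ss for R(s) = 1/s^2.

118.8

The open loop has one pole at the origin → type 1 system.
K_v = lim_{s→0} s·G(s) = 60 / (6·9·11·12) = 5/594.
e_ss = 1/K_v = 1/(5/594) = 118.8.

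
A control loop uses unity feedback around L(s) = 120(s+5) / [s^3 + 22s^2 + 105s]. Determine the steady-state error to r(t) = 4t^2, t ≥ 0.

infinity

The denominator has no term below 105s — 1 pole at s=0, type 1.
For a type-1 system K_a = 0, so e_ss to a parabolic input is unbounded.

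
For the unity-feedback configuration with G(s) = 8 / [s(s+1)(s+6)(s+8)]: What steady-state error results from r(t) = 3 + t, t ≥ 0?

System type = 1 (one pole at s=0). By superposition:
  • 3: tracked with zero error.
  • t: e_ss = 1/K_v with K_v=1/6 → 6.
Total e_ss = 6.

6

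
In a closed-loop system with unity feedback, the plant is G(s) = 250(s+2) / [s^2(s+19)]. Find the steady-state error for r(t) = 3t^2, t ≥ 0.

0.228

The open loop has two poles at the origin → type 2 system.
K_a = lim_{s→0} s^2·G(s) = 250·2 / (19) = 500/19.
r(t) = 3t^2 gives R(s) = 6/s^3.
e_ss = 6/K_a = 6/(500/19) = 0.228.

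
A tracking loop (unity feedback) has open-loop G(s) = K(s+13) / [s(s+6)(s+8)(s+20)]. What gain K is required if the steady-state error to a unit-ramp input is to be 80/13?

G(s) has one factor of s in the denominator, so the system is type 1.
K_v = lim_{s→0} s·G(s) = K·13 / (6·8·20) = (13/960)·K.
e_ss = 1/K_v = 80/13 ⇒ K_v = 0.1625 ⇒ K = 0.1625/(13/960) = 12.

12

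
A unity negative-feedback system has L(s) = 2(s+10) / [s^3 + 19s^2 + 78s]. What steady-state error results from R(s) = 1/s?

The denominator has no term below 78s — 1 pole at s=0, type 1.
A type-1 system has K_p = ∞, so it tracks a step input with zero steady-state error.

0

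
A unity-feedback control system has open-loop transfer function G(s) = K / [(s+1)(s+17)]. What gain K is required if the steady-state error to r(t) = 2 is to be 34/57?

40

No free integrators in G(s): this is a type 0 system.
K_p = lim_{s→0} G(s) = K / (1·17) = (1/17)·K.
e_ss = 2/(1 + K_p) = 34/57 ⇒ 1 + (1/17)·K = 57/17 ⇒ K = 40.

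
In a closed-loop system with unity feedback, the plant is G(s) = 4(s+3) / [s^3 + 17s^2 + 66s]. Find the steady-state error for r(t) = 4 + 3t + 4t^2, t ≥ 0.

Lowest-order denominator term is 66s, so the open loop has 1 pole at the origin → type 1 system. Treating each term separately:
  • 4: tracked with zero error.
  • 3t: e_ss = 3/K_v with K_v=2/11 → 16.5.
  • 4t^2: a type-1 system cannot track it, e_ss → ∞.
The unbounded component dominates.

infinity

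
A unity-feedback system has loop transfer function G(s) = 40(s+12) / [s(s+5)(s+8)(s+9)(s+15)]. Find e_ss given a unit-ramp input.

11.25

G(s) has one factor of s in the denominator, so the system is type 1.
K_v = lim_{s→0} s·G(s) = 40·12 / (5·8·9·15) = 4/45.
e_ss = 1/K_v = 1/(4/45) = 11.25.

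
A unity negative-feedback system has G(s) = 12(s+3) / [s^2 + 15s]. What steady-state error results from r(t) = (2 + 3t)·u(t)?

The denominator has no term below 15s — 1 pole at s=0, type 1. Treating each term separately:
  • 2: tracked with zero error.
  • 3t: e_ss = 3/K_v with K_v=2.4 → 1.25.
Total e_ss = 1.25.

1.25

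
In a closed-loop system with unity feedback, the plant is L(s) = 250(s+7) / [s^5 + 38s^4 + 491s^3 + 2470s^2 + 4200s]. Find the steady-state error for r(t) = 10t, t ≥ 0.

24

Lowest-order denominator term is 4200s, so the open loop has 1 pole at the origin → type 1 system.
K_v = lim_{s→0} s·L(s) = 250·7 / 4200 = 5/12.
e_ss = 10/K_v = 10/(5/12) = 24.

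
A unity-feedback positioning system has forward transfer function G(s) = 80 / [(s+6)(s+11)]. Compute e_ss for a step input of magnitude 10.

330/73

G(s) has no factors of s in the denominator, so the system is type 0.
K_p = lim_{s→0} G(s) = 80 / (6·11) = 40/33.
e_ss = 10/(1 + K_p) = 10/(73/33) = 330/73.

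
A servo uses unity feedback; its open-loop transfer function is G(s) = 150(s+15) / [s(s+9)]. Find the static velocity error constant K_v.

The open loop has one pole at the origin → type 1 system.
K_v = lim_{s→0} s·G(s) = 150·15 / (9) = 250.

250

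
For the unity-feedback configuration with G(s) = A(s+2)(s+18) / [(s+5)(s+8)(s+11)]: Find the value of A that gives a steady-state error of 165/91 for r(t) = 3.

8

G(s) has no factors of s in the denominator, so the system is type 0.
K_p = lim_{s→0} G(s) = A·2·18 / (5·8·11) = (9/110)·A.
e_ss = 3/(1 + K_p) = 165/91 ⇒ 1 + (9/110)·A = 91/55 ⇒ A = 8.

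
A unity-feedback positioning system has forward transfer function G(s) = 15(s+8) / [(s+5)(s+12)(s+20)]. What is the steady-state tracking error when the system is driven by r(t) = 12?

120/11

No free integrators in G(s): this is a type 0 system.
K_p = lim_{s→0} G(s) = 15·8 / (5·12·20) = 0.1.
e_ss = 12/(1 + K_p) = 12/1.1 = 120/11.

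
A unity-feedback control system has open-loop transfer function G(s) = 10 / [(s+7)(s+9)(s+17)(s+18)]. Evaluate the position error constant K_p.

5/9639

The open loop has no poles at the origin → type 0 system.
K_p = lim_{s→0} G(s) = 10 / (7·9·17·18) = 5/9639.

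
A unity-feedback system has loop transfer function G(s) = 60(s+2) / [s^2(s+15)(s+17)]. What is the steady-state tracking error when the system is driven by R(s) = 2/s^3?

4.25

The open loop has two poles at the origin → type 2 system.
K_a = lim_{s→0} s^2·G(s) = 60·2 / (15·17) = 8/17.
r(t) = t^2 gives R(s) = 2/s^3.
e_ss = 2/K_a = 2/(8/17) = 4.25.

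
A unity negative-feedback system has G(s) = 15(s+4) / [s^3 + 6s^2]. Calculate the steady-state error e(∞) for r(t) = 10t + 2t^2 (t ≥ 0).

Factoring s^2 from the denominator leaves a polynomial with constant term 6, so the system is type 2. Treating each term separately:
  • 10t: tracked with zero error.
  • 2t^2: e_ss = 4/K_a with K_a=10 → 0.4.
Total e_ss = 0.4.

0.4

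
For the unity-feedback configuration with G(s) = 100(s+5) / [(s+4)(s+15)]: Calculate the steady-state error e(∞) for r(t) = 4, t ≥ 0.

3/7

No free integrators in G(s): this is a type 0 system.
K_p = lim_{s→0} G(s) = 100·5 / (4·15) = 25/3.
e_ss = 4/(1 + K_p) = 4/(28/3) = 3/7.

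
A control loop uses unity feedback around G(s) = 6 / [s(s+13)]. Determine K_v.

G(s) has one factor of s in the denominator, so the system is type 1.
K_v = lim_{s→0} s·G(s) = 6 / (13) = 6/13.

6/13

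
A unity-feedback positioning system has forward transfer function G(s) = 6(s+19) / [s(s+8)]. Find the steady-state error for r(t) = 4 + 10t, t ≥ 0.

The open loop has one pole at the origin → type 1 system. Treating each term separately:
  • 4: tracked with zero error.
  • 10t: e_ss = 10/K_v with K_v=14.25 → 40/57.
Total e_ss = 40/57.

40/57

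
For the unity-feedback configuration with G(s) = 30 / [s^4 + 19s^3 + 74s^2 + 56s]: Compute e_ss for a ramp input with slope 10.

56/3

Factoring s from the denominator leaves a polynomial with constant term 56, so the system is type 1.
K_v = lim_{s→0} s·G(s) = 30 / 56 = 15/28.
e_ss = 10/K_v = 10/(15/28) = 56/3.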